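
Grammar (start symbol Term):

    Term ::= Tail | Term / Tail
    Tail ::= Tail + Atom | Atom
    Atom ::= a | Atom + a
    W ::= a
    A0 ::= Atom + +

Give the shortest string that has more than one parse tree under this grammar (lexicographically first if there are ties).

length 1: no string has ≥2 trees
length 3: a + a has 2 parse trees

Two derivations of a + a:
  Term ⇒ Tail ⇒ Tail + Atom ⇒ Atom + Atom ⇒ a + Atom ⇒ a + a
  Term ⇒ Tail ⇒ Atom ⇒ Atom + a ⇒ a + a

a + a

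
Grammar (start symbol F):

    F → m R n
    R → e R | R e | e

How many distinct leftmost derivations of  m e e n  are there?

2

Parse trees for m e e n:
  [F m [R e [R e]] n]
  [F m [R [R e] e] n]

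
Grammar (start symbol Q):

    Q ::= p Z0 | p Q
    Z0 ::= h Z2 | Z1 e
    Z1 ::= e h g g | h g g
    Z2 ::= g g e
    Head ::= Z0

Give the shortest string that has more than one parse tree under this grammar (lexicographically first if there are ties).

p h g g e

length 5: p h g g e has 2 parse trees

Two derivations of p h g g e:
  Q ⇒ p Z0 ⇒ p h Z2 ⇒ p h g g e
  Q ⇒ p Z0 ⇒ p Z1 e ⇒ p h g g e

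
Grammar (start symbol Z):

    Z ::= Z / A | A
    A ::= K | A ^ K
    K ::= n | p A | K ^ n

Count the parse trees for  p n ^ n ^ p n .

Parse trees for p n ^ n ^ p n:
  [Z [A [K p [A [A [K [K n] ^ n]] ^ [K p [A [K n]]]]]]]
  [Z [A [K p [A [A [A [K n]] ^ [K n]] ^ [K p [A [K n]]]]]]]
  [Z [A [A [K p [A [K [K n] ^ n]]]] ^ [K p [A [K n]]]]]
  [Z [A [A [K p [A [A [K n]] ^ [K n]]]] ^ [K p [A [K n]]]]]
  [Z [A [A [K [K p [A [K n]]] ^ n]] ^ [K p [A [K n]]]]]
  [Z [A [A [A [K p [A [K n]]]] ^ [K n]] ^ [K p [A [K n]]]]]

6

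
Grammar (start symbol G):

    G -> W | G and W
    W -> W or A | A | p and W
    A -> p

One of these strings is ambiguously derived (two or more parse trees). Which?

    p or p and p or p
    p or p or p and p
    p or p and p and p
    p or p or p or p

p or p and p and p

p or p and p or p: 1 tree
p or p or p and p: 1 tree
p or p and p and p: 2 trees
p or p or p or p: 1 tree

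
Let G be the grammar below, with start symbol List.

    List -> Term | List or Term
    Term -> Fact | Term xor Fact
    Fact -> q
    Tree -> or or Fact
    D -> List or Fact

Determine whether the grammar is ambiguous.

Unambiguous

(Tree, D are unreachable from List, so their rules don't affect L(List).) List → List or Term | Term  ;  Term → Term xor Fact | Fact  — a left-associative chain with Fact at the bottom. Each string factors uniquely by precedence.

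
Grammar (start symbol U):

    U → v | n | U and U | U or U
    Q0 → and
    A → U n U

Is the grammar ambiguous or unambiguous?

Witness: n and n and n

Derivation 1: U ⇒ U and U ⇒ n and U ⇒ n and U and U ⇒ n and n and U ⇒ n and n and n
Derivation 2: U ⇒ U and U ⇒ U and U and U ⇒ n and U and U ⇒ n and n and U ⇒ n and n and n

Two distinct leftmost derivations for the same string.

Ambiguous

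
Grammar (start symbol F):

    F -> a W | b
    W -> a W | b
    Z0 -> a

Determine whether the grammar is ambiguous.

Unambiguous

Only F, W are reachable from F; ignoring the rest: The reachable rules are right-linear with at most one rule per (nonterminal, next-terminal) pair. Each input token forces the next rule, so parsing is deterministic.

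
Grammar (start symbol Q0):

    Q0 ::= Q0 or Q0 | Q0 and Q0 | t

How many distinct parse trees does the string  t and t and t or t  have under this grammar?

5

Parse trees for t and t and t or t:
  [Q0 [Q0 [Q0 t] and [Q0 [Q0 t] and [Q0 t]]] or [Q0 t]]
  [Q0 [Q0 [Q0 [Q0 t] and [Q0 t]] and [Q0 t]] or [Q0 t]]
  [Q0 [Q0 t] and [Q0 [Q0 [Q0 t] and [Q0 t]] or [Q0 t]]]
  [Q0 [Q0 t] and [Q0 [Q0 t] and [Q0 [Q0 t] or [Q0 t]]]]
  [Q0 [Q0 [Q0 t] and [Q0 t]] and [Q0 [Q0 t] or [Q0 t]]]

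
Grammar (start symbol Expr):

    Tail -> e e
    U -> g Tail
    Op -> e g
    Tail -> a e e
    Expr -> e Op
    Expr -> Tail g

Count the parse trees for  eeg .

2

Parse trees for eeg:
  [Expr e [Op e g]]
  [Expr [Tail e e] g]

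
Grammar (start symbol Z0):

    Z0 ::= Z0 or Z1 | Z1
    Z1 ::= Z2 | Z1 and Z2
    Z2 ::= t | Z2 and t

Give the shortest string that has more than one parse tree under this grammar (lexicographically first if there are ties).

length 1: no string has ≥2 trees
length 3: t and t has 2 parse trees

Two derivations of t and t:
  Z0 ⇒ Z1 ⇒ Z2 ⇒ Z2 and t ⇒ t and t
  Z0 ⇒ Z1 ⇒ Z1 and Z2 ⇒ Z2 and Z2 ⇒ t and Z2 ⇒ t and t

t and t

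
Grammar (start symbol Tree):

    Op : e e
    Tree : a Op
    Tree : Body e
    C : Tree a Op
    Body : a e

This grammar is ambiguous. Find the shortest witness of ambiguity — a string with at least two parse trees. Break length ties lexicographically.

length 3: a e e has 2 parse trees

Two derivations of a e e:
  Tree ⇒ a Op ⇒ a e e
  Tree ⇒ Body e ⇒ a e e

a e e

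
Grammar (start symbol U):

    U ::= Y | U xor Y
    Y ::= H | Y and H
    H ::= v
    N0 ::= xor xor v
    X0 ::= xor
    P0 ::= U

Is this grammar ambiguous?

(N0, X0, P0 are unreachable from U, so their rules don't affect L(U).) The grammar is stratified — U handles 'xor' (left-recursive), Y handles 'and', H atoms. Each operator has a fixed associativity and precedence level, so every string has one parse.

Unambiguous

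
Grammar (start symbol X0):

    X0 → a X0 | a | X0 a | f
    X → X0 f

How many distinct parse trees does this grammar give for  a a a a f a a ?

Parse trees for a a a a f a a (showing first 6 of 15):
  [X0 a [X0 a [X0 a [X0 a [X0 [X0 [X0 f] a] a]]]]]
  [X0 a [X0 a [X0 a [X0 [X0 a [X0 [X0 f] a]] a]]]]
  [X0 a [X0 a [X0 a [X0 [X0 [X0 a [X0 f]] a] a]]]]
  [X0 a [X0 a [X0 [X0 a [X0 a [X0 [X0 f] a]]] a]]]
  [X0 a [X0 a [X0 [X0 a [X0 [X0 a [X0 f]] a]] a]]]
  [X0 a [X0 a [X0 [X0 [X0 a [X0 a [X0 f]]] a] a]]]

15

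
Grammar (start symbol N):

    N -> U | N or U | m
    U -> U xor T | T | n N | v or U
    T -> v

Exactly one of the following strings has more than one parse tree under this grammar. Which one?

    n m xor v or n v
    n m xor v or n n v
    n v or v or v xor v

n v or v or v xor v

n m xor v or n v: 1 tree
n m xor v or n n v: 1 tree
n v or v or v xor v: 16 trees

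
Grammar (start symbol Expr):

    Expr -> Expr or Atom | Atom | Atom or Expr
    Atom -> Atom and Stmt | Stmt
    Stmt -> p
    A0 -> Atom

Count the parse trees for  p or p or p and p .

Parse trees for p or p or p and p:
  [Expr [Expr [Expr [Atom [Stmt p]]] or [Atom [Stmt p]]] or [Atom [Atom [Stmt p]] and [Stmt p]]]
  [Expr [Expr [Atom [Stmt p]] or [Expr [Atom [Stmt p]]]] or [Atom [Atom [Stmt p]] and [Stmt p]]]
  [Expr [Atom [Stmt p]] or [Expr [Expr [Atom [Stmt p]]] or [Atom [Atom [Stmt p]] and [Stmt p]]]]
  [Expr [Atom [Stmt p]] or [Expr [Atom [Stmt p]] or [Expr [Atom [Atom [Stmt p]] and [Stmt p]]]]]

4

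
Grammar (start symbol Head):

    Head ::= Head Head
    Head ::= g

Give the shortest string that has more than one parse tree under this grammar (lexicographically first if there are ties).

g g g

length 1: no string has ≥2 trees
length 2: no string has ≥2 trees
length 3: g g g has 2 parse trees

Two derivations of g g g:
  Head ⇒ Head Head ⇒ Head Head Head ⇒ g Head Head ⇒ g g Head ⇒ g g g
  Head ⇒ Head Head ⇒ g Head ⇒ g Head Head ⇒ g g Head ⇒ g g g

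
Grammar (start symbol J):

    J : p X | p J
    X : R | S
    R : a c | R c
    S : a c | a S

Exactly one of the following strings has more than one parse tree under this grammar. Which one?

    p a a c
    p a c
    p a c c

p a c

p a a c: 1 tree
p a c: 2 trees
p a c c: 1 tree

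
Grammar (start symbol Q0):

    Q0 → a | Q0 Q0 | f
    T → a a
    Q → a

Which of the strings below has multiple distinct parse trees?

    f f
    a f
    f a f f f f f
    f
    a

f a f f f f f

f f: 1 tree
a f: 1 tree
f a f f f f f: 132 trees
f: 1 tree
a: 1 tree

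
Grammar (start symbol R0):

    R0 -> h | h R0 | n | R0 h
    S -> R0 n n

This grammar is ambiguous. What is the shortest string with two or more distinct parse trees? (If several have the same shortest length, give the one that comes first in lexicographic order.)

h h

length 1: no string has ≥2 trees
length 2: h h has 2 parse trees

Two derivations of h h:
  R0 ⇒ h R0 ⇒ h h
  R0 ⇒ R0 h ⇒ h h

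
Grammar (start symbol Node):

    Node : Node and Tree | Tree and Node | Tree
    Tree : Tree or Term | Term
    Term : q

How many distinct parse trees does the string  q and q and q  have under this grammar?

Parse trees for q and q and q:
  [Node [Node [Node [Tree [Term q]]] and [Tree [Term q]]] and [Tree [Term q]]]
  [Node [Node [Tree [Term q]] and [Node [Tree [Term q]]]] and [Tree [Term q]]]
  [Node [Tree [Term q]] and [Node [Node [Tree [Term q]]] and [Tree [Term q]]]]
  [Node [Tree [Term q]] and [Node [Tree [Term q]] and [Node [Tree [Term q]]]]]

4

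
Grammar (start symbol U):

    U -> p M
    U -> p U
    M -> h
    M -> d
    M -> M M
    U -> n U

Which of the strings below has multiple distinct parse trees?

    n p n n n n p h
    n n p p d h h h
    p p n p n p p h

n n p p d h h h

n p n n n n p h: 1 tree
n n p p d h h h: 5 trees
p p n p n p p h: 1 tree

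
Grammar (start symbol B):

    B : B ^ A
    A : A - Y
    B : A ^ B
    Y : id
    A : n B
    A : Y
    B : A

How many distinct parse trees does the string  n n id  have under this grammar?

1

Parse trees for n n id:
  [B [A n [B [A n [B [A [Y id]]]]]]]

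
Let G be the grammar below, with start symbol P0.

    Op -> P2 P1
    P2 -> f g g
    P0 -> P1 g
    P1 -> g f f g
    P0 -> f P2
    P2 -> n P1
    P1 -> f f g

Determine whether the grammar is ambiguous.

Witness: f f g g

Derivation 1: P0 ⇒ P1 g ⇒ f f g g
Derivation 2: P0 ⇒ f P2 ⇒ f f g g

Two distinct leftmost derivations for the same string.

Ambiguous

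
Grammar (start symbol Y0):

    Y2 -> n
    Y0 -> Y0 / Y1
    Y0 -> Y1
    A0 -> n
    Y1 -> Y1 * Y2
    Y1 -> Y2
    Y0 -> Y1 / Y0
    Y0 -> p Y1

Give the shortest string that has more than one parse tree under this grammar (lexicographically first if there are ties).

length 1: no string has ≥2 trees
length 2: no string has ≥2 trees
length 3: n / n has 2 parse trees

Two derivations of n / n:
  Y0 ⇒ Y0 / Y1 ⇒ Y1 / Y1 ⇒ Y2 / Y1 ⇒ n / Y1 ⇒ n / Y2 ⇒ n / n
  Y0 ⇒ Y1 / Y0 ⇒ Y2 / Y0 ⇒ n / Y0 ⇒ n / Y1 ⇒ n / Y2 ⇒ n / n

n / n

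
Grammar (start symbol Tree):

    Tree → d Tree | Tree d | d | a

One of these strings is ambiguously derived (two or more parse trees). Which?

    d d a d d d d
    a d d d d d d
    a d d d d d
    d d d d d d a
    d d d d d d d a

d d a d d d d: 15 trees
a d d d d d d: 1 tree
a d d d d d: 1 tree
d d d d d d a: 1 tree
d d d d d d d a: 1 tree

d d a d d d d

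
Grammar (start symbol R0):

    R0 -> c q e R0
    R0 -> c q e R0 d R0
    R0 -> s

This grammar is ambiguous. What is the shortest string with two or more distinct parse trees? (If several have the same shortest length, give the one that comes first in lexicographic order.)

length 1: no string has ≥2 trees
length 4: no string has ≥2 trees
length 6: no string has ≥2 trees
length 7: no string has ≥2 trees
length 9: c q e c q e s d s has 2 parse trees

Two derivations of c q e c q e s d s:
  R0 ⇒ c q e R0 ⇒ c q e c q e R0 d R0 ⇒ c q e c q e s d R0 ⇒ c q e c q e s d s
  R0 ⇒ c q e R0 d R0 ⇒ c q e c q e R0 d R0 ⇒ c q e c q e s d R0 ⇒ c q e c q e s d s

c q e c q e s d s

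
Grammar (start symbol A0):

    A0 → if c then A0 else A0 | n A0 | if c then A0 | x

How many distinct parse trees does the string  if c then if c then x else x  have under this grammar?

Parse trees for if c then if c then x else x:
  [A0 if c then [A0 if c then [A0 x]] else [A0 x]]
  [A0 if c then [A0 if c then [A0 x] else [A0 x]]]

2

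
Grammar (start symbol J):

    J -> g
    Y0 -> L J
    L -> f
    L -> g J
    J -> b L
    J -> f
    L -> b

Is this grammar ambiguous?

Unambiguous

(Y0 is unreachable from J, so its rules don't affect L(J).) The reachable rules are right-linear with at most one rule per (nonterminal, next-terminal) pair. Each input token forces the next rule, so parsing is deterministic.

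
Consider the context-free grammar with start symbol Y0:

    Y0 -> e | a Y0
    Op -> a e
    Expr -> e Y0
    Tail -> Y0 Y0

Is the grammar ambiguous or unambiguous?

Unambiguous

(Op, Expr, Tail are unreachable from Y0, so their rules don't affect L(Y0).) Each reachable nonterminal has at most one production per leading terminal, and all productions are right-linear; the derivation is determined token-by-token.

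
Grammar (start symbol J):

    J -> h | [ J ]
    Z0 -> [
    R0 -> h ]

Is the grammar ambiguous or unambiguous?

Unambiguous

(Z0, R0 are unreachable from J, so their rules don't affect L(J).) Each string is a nest of matched brackets around a single atom. An opening bracket forces the recursive rule; an atom forces the base rule.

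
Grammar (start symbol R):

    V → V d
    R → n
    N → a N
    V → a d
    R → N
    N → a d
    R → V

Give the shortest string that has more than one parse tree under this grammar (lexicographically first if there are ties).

a d

length 1: no string has ≥2 trees
length 2: a d has 2 parse trees

Two derivations of a d:
  R ⇒ N ⇒ a d
  R ⇒ V ⇒ a d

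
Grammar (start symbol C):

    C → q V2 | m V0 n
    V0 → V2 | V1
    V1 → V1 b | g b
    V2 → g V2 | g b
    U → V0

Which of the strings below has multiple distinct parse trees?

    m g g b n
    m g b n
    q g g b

m g g b n: 1 tree
m g b n: 2 trees
q g g b: 1 tree

m g b n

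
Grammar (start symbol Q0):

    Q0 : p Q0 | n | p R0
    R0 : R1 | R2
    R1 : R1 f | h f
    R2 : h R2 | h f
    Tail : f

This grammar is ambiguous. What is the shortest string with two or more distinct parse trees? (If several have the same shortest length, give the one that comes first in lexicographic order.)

length 1: no string has ≥2 trees
length 2: no string has ≥2 trees
length 3: p h f has 2 parse trees

Two derivations of p h f:
  Q0 ⇒ p R0 ⇒ p R1 ⇒ p h f
  Q0 ⇒ p R0 ⇒ p R2 ⇒ p h f

p h f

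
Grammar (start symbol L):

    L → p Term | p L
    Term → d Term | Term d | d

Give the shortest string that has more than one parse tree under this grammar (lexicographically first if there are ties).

p d d

length 2: no string has ≥2 trees
length 3: p d d has 2 parse trees

Two derivations of p d d:
  L ⇒ p Term ⇒ p d Term ⇒ p d d
  L ⇒ p Term ⇒ p Term d ⇒ p d d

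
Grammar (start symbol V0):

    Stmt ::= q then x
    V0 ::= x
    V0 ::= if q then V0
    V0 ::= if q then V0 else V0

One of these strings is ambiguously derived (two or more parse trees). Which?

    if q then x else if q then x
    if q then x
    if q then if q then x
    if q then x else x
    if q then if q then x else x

if q then if q then x else x

if q then x else if q then x: 1 tree
if q then x: 1 tree
if q then if q then x: 1 tree
if q then x else x: 1 tree
if q then if q then x else x: 2 trees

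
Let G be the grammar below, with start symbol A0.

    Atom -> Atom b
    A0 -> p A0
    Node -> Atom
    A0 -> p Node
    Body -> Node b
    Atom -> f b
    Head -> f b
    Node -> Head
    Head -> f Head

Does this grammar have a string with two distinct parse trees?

Witness: p f b

Derivation 1: A0 ⇒ p Node ⇒ p Atom ⇒ p f b
Derivation 2: A0 ⇒ p Node ⇒ p Head ⇒ p f b

Two distinct leftmost derivations for the same string.

Ambiguous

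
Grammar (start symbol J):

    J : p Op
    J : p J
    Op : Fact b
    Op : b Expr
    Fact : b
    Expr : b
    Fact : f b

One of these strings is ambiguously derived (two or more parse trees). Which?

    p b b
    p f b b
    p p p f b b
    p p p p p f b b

p b b

p b b: 2 trees
p f b b: 1 tree
p p p f b b: 1 tree
p p p p p f b b: 1 tree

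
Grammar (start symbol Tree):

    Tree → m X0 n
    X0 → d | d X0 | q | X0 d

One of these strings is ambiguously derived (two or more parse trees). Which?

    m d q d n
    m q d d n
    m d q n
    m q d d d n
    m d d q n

m d q d n

m d q d n: 2 trees
m q d d n: 1 tree
m d q n: 1 tree
m q d d d n: 1 tree
m d d q n: 1 tree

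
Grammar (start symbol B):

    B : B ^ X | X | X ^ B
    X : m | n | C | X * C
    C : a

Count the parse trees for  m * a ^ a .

2

Parse trees for m * a ^ a:
  [B [B [X [X m] * [C a]]] ^ [X [C a]]]
  [B [X [X m] * [C a]] ^ [B [X [C a]]]]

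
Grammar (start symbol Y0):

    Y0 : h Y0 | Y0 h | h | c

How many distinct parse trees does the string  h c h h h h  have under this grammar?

5

Parse trees for h c h h h h:
  [Y0 h [Y0 [Y0 [Y0 [Y0 [Y0 c] h] h] h] h]]
  [Y0 [Y0 h [Y0 [Y0 [Y0 [Y0 c] h] h] h]] h]
  [Y0 [Y0 [Y0 h [Y0 [Y0 [Y0 c] h] h]] h] h]
  [Y0 [Y0 [Y0 [Y0 h [Y0 [Y0 c] h]] h] h] h]
  [Y0 [Y0 [Y0 [Y0 [Y0 h [Y0 c]] h] h] h] h]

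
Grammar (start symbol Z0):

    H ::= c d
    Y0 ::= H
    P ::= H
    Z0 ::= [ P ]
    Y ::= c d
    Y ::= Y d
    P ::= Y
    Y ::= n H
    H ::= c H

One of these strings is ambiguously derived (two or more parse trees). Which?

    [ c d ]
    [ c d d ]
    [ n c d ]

[ c d ]: 2 trees
[ c d d ]: 1 tree
[ n c d ]: 1 tree

[ c d ]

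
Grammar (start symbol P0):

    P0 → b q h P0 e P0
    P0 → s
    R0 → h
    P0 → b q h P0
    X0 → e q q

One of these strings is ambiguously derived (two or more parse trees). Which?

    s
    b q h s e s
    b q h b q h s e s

s: 1 tree
b q h s e s: 1 tree
b q h b q h s e s: 2 trees

b q h b q h s e s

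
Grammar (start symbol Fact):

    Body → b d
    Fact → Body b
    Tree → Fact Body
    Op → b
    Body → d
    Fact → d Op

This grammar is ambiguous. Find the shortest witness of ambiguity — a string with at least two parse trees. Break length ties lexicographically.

length 2: d b has 2 parse trees

Two derivations of d b:
  Fact ⇒ Body b ⇒ d b
  Fact ⇒ d Op ⇒ d b

d b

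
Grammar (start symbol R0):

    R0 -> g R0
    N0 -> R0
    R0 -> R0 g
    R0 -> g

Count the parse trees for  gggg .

8

Parse trees for gggg:
  [R0 g [R0 g [R0 g [R0 g]]]]
  [R0 g [R0 g [R0 [R0 g] g]]]
  [R0 g [R0 [R0 g [R0 g]] g]]
  [R0 g [R0 [R0 [R0 g] g] g]]
  [R0 [R0 g [R0 g [R0 g]]] g]
  [R0 [R0 g [R0 [R0 g] g]] g]
  [R0 [R0 [R0 g [R0 g]] g] g]
  [R0 [R0 [R0 [R0 g] g] g] g]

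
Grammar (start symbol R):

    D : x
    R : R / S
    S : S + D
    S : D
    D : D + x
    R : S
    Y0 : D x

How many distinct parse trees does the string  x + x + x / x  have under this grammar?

4

Parse trees for x + x + x / x:
  [R [R [S [S [D x]] + [D [D x] + x]]] / [S [D x]]]
  [R [R [S [S [S [D x]] + [D x]] + [D x]]] / [S [D x]]]
  [R [R [S [S [D [D x] + x]] + [D x]]] / [S [D x]]]
  [R [R [S [D [D [D x] + x] + x]]] / [S [D x]]]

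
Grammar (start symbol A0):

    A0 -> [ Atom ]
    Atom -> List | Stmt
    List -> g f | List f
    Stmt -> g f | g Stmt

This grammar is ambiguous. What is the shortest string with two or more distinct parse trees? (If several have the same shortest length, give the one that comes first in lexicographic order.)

[ g f ]

length 4: [ g f ] has 2 parse trees

Two derivations of [ g f ]:
  A0 ⇒ [ Atom ] ⇒ [ List ] ⇒ [ g f ]
  A0 ⇒ [ Atom ] ⇒ [ Stmt ] ⇒ [ g f ]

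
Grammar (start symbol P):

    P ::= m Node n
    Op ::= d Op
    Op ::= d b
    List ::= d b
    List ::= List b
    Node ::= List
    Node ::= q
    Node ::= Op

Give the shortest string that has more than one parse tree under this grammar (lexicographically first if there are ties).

length 3: no string has ≥2 trees
length 4: m d b n has 2 parse trees

Two derivations of m d b n:
  P ⇒ m Node n ⇒ m List n ⇒ m d b n
  P ⇒ m Node n ⇒ m Op n ⇒ m d b n

m d b n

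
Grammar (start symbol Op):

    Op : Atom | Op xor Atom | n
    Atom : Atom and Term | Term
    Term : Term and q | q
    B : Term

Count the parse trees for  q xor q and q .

2

Parse trees for q xor q and q:
  [Op [Op [Atom [Term q]]] xor [Atom [Atom [Term q]] and [Term q]]]
  [Op [Op [Atom [Term q]]] xor [Atom [Term [Term q] and q]]]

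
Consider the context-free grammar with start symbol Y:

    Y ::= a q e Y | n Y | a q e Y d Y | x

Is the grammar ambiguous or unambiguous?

Ambiguous

Witness: a q e a q e x d x

Derivation 1: Y ⇒ a q e Y ⇒ a q e a q e Y d Y ⇒ a q e a q e x d Y ⇒ a q e a q e x d x
Derivation 2: Y ⇒ a q e Y d Y ⇒ a q e a q e Y d Y ⇒ a q e a q e x d Y ⇒ a q e a q e x d x

Two distinct leftmost derivations for the same string.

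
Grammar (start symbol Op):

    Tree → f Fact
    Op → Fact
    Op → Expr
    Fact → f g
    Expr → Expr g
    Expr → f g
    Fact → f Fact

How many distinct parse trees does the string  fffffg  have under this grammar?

Parse trees for fffffg:
  [Op [Fact f [Fact f [Fact f [Fact f [Fact f g]]]]]]

1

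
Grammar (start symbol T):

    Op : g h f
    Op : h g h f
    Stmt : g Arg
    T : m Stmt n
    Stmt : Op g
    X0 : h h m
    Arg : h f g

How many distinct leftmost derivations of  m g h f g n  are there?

2

Parse trees for m g h f g n:
  [T m [Stmt g [Arg h f g]] n]
  [T m [Stmt [Op g h f] g] n]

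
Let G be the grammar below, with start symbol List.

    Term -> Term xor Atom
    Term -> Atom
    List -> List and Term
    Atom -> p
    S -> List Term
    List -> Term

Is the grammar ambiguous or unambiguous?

Only List, Term, Atom are reachable from List; ignoring the rest: The grammar is stratified — List handles 'and' (left-recursive), Term handles 'xor', Atom atoms. Each operator has a fixed associativity and precedence level, so every string has one parse.

Unambiguous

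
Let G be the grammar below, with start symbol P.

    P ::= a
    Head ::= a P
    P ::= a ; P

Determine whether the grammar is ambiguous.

Unambiguous

(Head is unreachable from P, so its rules don't affect L(P).) The reachable grammar is A → atom sep A | atom. Each atom is followed by either the separator (recurse) or end-of-string (stop) — no choice point.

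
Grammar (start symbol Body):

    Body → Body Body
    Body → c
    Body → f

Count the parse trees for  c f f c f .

Parse trees for c f f c f (showing first 6 of 14):
  [Body [Body c] [Body [Body f] [Body [Body f] [Body [Body c] [Body f]]]]]
  [Body [Body c] [Body [Body f] [Body [Body [Body f] [Body c]] [Body f]]]]
  [Body [Body c] [Body [Body [Body f] [Body f]] [Body [Body c] [Body f]]]]
  [Body [Body c] [Body [Body [Body f] [Body [Body f] [Body c]]] [Body f]]]
  [Body [Body c] [Body [Body [Body [Body f] [Body f]] [Body c]] [Body f]]]
  [Body [Body [Body c] [Body f]] [Body [Body f] [Body [Body c] [Body f]]]]

14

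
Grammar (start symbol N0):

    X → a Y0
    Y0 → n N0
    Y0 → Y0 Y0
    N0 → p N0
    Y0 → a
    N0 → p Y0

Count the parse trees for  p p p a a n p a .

Parse trees for p p p a a n p a:
  [N0 p [N0 p [N0 p [Y0 [Y0 a] [Y0 [Y0 a] [Y0 n [N0 p [Y0 a]]]]]]]]
  [N0 p [N0 p [N0 p [Y0 [Y0 [Y0 a] [Y0 a]] [Y0 n [N0 p [Y0 a]]]]]]]

2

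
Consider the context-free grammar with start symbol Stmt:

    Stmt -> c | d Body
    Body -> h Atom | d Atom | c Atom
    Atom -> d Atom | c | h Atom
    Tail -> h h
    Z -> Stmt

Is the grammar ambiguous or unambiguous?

(Tail, Z are unreachable from Stmt, so their rules don't affect L(Stmt).) Each reachable nonterminal has at most one production per leading terminal, and all productions are right-linear; the derivation is determined token-by-token.

Unambiguous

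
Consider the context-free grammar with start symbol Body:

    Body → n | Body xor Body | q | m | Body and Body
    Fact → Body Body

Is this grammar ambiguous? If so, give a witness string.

Witness: m and m and m

Derivation 1: Body ⇒ Body and Body ⇒ m and Body ⇒ m and Body and Body ⇒ m and m and Body ⇒ m and m and m
Derivation 2: Body ⇒ Body and Body ⇒ Body and Body and Body ⇒ m and Body and Body ⇒ m and m and Body ⇒ m and m and m

Two distinct leftmost derivations for the same string.

Ambiguous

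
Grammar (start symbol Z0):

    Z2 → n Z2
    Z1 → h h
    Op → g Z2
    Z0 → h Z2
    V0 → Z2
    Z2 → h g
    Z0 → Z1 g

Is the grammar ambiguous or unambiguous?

Ambiguous

Witness: h h g

Derivation 1: Z0 ⇒ h Z2 ⇒ h h g
Derivation 2: Z0 ⇒ Z1 g ⇒ h h g

Two distinct leftmost derivations for the same string.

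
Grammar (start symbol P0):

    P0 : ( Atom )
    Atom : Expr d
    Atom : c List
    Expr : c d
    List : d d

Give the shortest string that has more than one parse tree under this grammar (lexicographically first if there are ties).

( c d d )

length 5: ( c d d ) has 2 parse trees

Two derivations of ( c d d ):
  P0 ⇒ ( Atom ) ⇒ ( Expr d ) ⇒ ( c d d )
  P0 ⇒ ( Atom ) ⇒ ( c List ) ⇒ ( c d d )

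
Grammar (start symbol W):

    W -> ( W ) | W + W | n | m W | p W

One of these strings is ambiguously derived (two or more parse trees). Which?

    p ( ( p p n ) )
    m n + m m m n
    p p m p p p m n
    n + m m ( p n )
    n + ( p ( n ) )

p ( ( p p n ) ): 1 tree
m n + m m m n: 2 trees
p p m p p p m n: 1 tree
n + m m ( p n ): 1 tree
n + ( p ( n ) ): 1 tree

m n + m m m n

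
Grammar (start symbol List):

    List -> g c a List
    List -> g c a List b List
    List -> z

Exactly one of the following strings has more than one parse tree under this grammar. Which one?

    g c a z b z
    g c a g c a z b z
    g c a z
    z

g c a z b z: 1 tree
g c a g c a z b z: 2 trees
g c a z: 1 tree
z: 1 tree

g c a g c a z b z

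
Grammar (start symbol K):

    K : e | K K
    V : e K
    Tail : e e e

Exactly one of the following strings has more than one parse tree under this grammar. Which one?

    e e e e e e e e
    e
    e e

e e e e e e e e

e e e e e e e e: 429 trees
e: 1 tree
e e: 1 tree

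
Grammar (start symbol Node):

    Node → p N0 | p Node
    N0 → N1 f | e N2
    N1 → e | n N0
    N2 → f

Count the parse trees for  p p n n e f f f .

Parse trees for p p n n e f f f:
  [Node p [Node p [N0 [N1 n [N0 [N1 n [N0 [N1 e] f]] f]] f]]]
  [Node p [Node p [N0 [N1 n [N0 [N1 n [N0 e [N2 f]]] f]] f]]]

2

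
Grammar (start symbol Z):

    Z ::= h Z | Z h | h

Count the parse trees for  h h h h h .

16

Parse trees for h h h h h (showing first 6 of 16):
  [Z h [Z h [Z h [Z h [Z h]]]]]
  [Z h [Z h [Z h [Z [Z h] h]]]]
  [Z h [Z h [Z [Z h [Z h]] h]]]
  [Z h [Z h [Z [Z [Z h] h] h]]]
  [Z h [Z [Z h [Z h [Z h]]] h]]
  [Z h [Z [Z h [Z [Z h] h]] h]]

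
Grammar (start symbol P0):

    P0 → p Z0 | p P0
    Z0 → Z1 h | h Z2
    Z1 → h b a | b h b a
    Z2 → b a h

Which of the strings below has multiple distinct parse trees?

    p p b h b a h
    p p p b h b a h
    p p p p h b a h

p p p p h b a h

p p b h b a h: 1 tree
p p p b h b a h: 1 tree
p p p p h b a h: 2 trees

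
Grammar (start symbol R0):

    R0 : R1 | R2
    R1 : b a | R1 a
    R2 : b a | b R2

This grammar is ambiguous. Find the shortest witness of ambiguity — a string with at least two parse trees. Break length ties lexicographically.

length 2: b a has 2 parse trees

Two derivations of b a:
  R0 ⇒ R1 ⇒ b a
  R0 ⇒ R2 ⇒ b a

b a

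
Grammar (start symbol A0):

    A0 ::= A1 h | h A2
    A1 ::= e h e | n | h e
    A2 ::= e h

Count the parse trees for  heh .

2

Parse trees for heh:
  [A0 [A1 h e] h]
  [A0 h [A2 e h]]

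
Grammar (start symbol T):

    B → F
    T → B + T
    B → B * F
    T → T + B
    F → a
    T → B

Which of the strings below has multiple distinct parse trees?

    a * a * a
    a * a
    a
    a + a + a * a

a + a + a * a

a * a * a: 1 tree
a * a: 1 tree
a: 1 tree
a + a + a * a: 4 trees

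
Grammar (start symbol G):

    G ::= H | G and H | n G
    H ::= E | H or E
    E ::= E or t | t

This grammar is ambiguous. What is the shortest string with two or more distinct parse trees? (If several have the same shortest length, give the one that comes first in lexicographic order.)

t or t

length 1: no string has ≥2 trees
length 2: no string has ≥2 trees
length 3: t or t has 2 parse trees

Two derivations of t or t:
  G ⇒ H ⇒ E ⇒ E or t ⇒ t or t
  G ⇒ H ⇒ H or E ⇒ E or E ⇒ t or E ⇒ t or t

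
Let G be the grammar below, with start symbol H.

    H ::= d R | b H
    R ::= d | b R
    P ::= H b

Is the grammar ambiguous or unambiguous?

Unambiguous

(P is unreachable from H, so its rules don't affect L(H).) Each reachable nonterminal has at most one production per leading terminal, and all productions are right-linear; the derivation is determined token-by-token.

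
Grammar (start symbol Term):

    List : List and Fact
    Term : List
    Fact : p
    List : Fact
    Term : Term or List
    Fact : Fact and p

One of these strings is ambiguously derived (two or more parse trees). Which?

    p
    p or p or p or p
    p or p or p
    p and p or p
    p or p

p: 1 tree
p or p or p or p: 1 tree
p or p or p: 1 tree
p and p or p: 2 trees
p or p: 1 tree

p and p or p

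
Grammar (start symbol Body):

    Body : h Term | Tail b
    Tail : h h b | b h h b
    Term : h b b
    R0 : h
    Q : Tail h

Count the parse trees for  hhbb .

Parse trees for hhbb:
  [Body h [Term h b b]]
  [Body [Tail h h b] b]

2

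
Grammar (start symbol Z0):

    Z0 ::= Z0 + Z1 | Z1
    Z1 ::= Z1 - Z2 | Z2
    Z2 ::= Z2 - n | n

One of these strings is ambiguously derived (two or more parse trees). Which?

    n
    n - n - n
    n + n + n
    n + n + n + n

n - n - n

n: 1 tree
n - n - n: 4 trees
n + n + n: 1 tree
n + n + n + n: 1 tree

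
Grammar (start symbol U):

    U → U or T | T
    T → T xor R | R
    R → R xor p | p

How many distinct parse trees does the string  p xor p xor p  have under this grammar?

Parse trees for p xor p xor p:
  [U [T [T [R p]] xor [R [R p] xor p]]]
  [U [T [T [T [R p]] xor [R p]] xor [R p]]]
  [U [T [T [R [R p] xor p]] xor [R p]]]
  [U [T [R [R [R p] xor p] xor p]]]

4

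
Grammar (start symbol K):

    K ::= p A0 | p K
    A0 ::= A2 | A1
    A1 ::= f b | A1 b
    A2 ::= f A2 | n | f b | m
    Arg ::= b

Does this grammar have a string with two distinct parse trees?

Witness: p f b

Derivation 1: K ⇒ p A0 ⇒ p A2 ⇒ p f b
Derivation 2: K ⇒ p A0 ⇒ p A1 ⇒ p f b

Two distinct leftmost derivations for the same string.

Ambiguous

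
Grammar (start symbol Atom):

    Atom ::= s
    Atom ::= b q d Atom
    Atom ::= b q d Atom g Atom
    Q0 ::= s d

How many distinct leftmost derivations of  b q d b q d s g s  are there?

Parse trees for b q d b q d s g s:
  [Atom b q d [Atom b q d [Atom s] g [Atom s]]]
  [Atom b q d [Atom b q d [Atom s]] g [Atom s]]

2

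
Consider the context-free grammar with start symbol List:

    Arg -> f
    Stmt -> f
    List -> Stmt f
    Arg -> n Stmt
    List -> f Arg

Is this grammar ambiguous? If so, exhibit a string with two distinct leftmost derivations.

Witness: f f

Derivation 1: List ⇒ Stmt f ⇒ f f
Derivation 2: List ⇒ f Arg ⇒ f f

Two distinct leftmost derivations for the same string.

Ambiguous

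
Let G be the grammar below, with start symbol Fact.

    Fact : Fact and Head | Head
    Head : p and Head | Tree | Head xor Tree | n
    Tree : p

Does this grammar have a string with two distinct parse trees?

Witness: p and n

Derivation 1: Fact ⇒ Fact and Head ⇒ Head and Head ⇒ Tree and Head ⇒ p and Head ⇒ p and n
Derivation 2: Fact ⇒ Head ⇒ p and Head ⇒ p and n

Two distinct leftmost derivations for the same string.

Ambiguous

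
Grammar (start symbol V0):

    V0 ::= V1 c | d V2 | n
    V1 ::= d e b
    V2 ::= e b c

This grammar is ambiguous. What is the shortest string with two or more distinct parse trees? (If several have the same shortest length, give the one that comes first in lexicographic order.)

d e b c

length 1: no string has ≥2 trees
length 4: d e b c has 2 parse trees

Two derivations of d e b c:
  V0 ⇒ V1 c ⇒ d e b c
  V0 ⇒ d V2 ⇒ d e b c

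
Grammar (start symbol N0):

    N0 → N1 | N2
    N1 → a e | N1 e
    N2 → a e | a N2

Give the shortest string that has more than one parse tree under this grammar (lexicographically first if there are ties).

length 2: a e has 2 parse trees

Two derivations of a e:
  N0 ⇒ N1 ⇒ a e
  N0 ⇒ N2 ⇒ a e

a e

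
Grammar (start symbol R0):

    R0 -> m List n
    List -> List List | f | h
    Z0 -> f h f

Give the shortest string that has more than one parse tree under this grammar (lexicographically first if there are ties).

length 3: no string has ≥2 trees
length 4: no string has ≥2 trees
length 5: m f f f n has 2 parse trees

Two derivations of m f f f n:
  R0 ⇒ m List n ⇒ m List List n ⇒ m List List List n ⇒ m f List List n ⇒ m f f List n ⇒ m f f f n
  R0 ⇒ m List n ⇒ m List List n ⇒ m f List n ⇒ m f List List n ⇒ m f f List n ⇒ m f f f n

m f f f n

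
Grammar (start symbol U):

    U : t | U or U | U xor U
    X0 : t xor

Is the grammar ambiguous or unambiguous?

Witness: t or t or t

Derivation 1: U ⇒ U or U ⇒ t or U ⇒ t or U or U ⇒ t or t or U ⇒ t or t or t
Derivation 2: U ⇒ U or U ⇒ U or U or U ⇒ t or U or U ⇒ t or t or U ⇒ t or t or t

Two distinct leftmost derivations for the same string.

Ambiguous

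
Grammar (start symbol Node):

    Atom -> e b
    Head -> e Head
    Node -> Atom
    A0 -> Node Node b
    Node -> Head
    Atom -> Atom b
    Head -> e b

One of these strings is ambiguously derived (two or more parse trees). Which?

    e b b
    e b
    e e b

e b b: 1 tree
e b: 2 trees
e e b: 1 tree

e b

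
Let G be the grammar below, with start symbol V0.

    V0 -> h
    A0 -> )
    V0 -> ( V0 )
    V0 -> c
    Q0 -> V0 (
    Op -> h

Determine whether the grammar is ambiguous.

(Op, Q0, A0 are unreachable from V0, so their rules don't affect L(V0).) Each string is a nest of matched brackets around a single atom. An opening bracket forces the recursive rule; an atom forces the base rule.

Unambiguous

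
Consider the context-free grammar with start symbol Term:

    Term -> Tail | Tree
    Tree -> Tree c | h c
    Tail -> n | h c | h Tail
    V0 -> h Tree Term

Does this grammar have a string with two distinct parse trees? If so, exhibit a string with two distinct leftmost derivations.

Ambiguous

Witness: h c

Derivation 1: Term ⇒ Tail ⇒ h c
Derivation 2: Term ⇒ Tree ⇒ h c

Two distinct leftmost derivations for the same string.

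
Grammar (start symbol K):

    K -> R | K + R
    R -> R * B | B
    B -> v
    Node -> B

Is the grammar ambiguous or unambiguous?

(Node is unreachable from K, so its rules don't affect L(K).) The grammar is stratified — K handles '+' (left-recursive), R handles '*', B atoms. Each operator has a fixed associativity and precedence level, so every string has one parse.

Unambiguous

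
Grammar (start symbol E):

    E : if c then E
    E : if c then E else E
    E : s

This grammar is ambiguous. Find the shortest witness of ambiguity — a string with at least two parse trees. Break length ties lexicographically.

length 1: no string has ≥2 trees
length 4: no string has ≥2 trees
length 6: no string has ≥2 trees
length 7: no string has ≥2 trees
length 9: if c then if c then s else s has 2 parse trees

Two derivations of if c then if c then s else s:
  E ⇒ if c then E ⇒ if c then if c then E else E ⇒ if c then if c then s else E ⇒ if c then if c then s else s
  E ⇒ if c then E else E ⇒ if c then if c then E else E ⇒ if c then if c then s else E ⇒ if c then if c then s else s

if c then if c then s else s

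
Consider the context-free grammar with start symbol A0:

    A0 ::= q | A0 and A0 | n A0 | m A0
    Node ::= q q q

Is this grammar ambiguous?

Witness: m q and q

Derivation 1: A0 ⇒ A0 and A0 ⇒ m A0 and A0 ⇒ m q and A0 ⇒ m q and q
Derivation 2: A0 ⇒ m A0 ⇒ m A0 and A0 ⇒ m q and A0 ⇒ m q and q

Two distinct leftmost derivations for the same string.

Ambiguous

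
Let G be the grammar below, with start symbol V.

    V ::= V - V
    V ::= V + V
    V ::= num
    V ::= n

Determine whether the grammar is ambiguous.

Ambiguous

Witness: n + n + n

Derivation 1: V ⇒ V + V ⇒ V + V + V ⇒ n + V + V ⇒ n + n + V ⇒ n + n + n
Derivation 2: V ⇒ V + V ⇒ n + V ⇒ n + V + V ⇒ n + n + V ⇒ n + n + n

Two distinct leftmost derivations for the same string.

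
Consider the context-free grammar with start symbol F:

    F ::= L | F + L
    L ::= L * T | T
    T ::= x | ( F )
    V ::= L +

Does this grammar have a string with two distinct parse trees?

Unambiguous

(V is unreachable from F, so its rules don't affect L(F).) The grammar is stratified — F handles '+' (left-recursive), L handles '*', T atoms. Each operator has a fixed associativity and precedence level, so every string has one parse.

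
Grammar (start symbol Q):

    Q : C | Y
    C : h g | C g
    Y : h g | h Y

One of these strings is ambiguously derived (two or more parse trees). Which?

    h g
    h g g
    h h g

h g

h g: 2 trees
h g g: 1 tree
h h g: 1 tree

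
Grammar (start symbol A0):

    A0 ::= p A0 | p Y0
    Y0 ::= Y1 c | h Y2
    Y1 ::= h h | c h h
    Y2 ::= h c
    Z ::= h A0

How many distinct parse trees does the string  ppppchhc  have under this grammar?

Parse trees for ppppchhc:
  [A0 p [A0 p [A0 p [A0 p [Y0 [Y1 c h h] c]]]]]

1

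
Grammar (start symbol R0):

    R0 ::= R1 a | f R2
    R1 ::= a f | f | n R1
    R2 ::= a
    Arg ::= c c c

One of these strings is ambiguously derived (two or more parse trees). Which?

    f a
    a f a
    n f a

f a

f a: 2 trees
a f a: 1 tree
n f a: 1 tree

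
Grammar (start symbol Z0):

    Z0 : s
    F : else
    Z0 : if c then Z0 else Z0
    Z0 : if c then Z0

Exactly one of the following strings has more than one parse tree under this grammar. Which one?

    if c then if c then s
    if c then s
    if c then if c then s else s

if c then if c then s else s

if c then if c then s: 1 tree
if c then s: 1 tree
if c then if c then s else s: 2 trees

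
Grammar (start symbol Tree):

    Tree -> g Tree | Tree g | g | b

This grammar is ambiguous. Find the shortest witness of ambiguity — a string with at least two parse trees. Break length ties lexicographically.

g g

length 1: no string has ≥2 trees
length 2: g g has 2 parse trees

Two derivations of g g:
  Tree ⇒ g Tree ⇒ g g
  Tree ⇒ Tree g ⇒ g g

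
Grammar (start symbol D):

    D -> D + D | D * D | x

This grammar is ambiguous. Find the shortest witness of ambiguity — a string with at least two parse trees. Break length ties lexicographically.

x * x * x

length 1: no string has ≥2 trees
length 3: no string has ≥2 trees
length 5: x * x * x has 2 parse trees

Two derivations of x * x * x:
  D ⇒ D * D ⇒ D * D * D ⇒ x * D * D ⇒ x * x * D ⇒ x * x * x
  D ⇒ D * D ⇒ x * D ⇒ x * D * D ⇒ x * x * D ⇒ x * x * x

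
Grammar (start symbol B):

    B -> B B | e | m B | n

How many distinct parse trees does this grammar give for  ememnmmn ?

Parse trees for ememnmmn (showing first 6 of 12):
  [B [B e] [B [B m [B e]] [B [B m [B n]] [B m [B m [B n]]]]]]
  [B [B e] [B [B m [B e]] [B m [B [B n] [B m [B m [B n]]]]]]]
  [B [B e] [B [B [B m [B e]] [B m [B n]]] [B m [B m [B n]]]]]
  [B [B e] [B [B m [B [B e] [B m [B n]]]] [B m [B m [B n]]]]]
  [B [B e] [B m [B [B e] [B [B m [B n]] [B m [B m [B n]]]]]]]
  [B [B e] [B m [B [B e] [B m [B [B n] [B m [B m [B n]]]]]]]]

12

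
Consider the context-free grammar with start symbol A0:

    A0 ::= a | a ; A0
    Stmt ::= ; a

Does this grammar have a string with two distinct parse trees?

Unambiguous

Only A0 is reachable from A0; ignoring the rest: The reachable grammar is A → atom sep A | atom. Each atom is followed by either the separator (recurse) or end-of-string (stop) — no choice point.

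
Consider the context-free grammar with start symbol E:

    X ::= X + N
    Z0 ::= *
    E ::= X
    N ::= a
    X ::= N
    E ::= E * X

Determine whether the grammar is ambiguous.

Unambiguous

(Z0 is unreachable from E, so its rules don't affect L(E).) The grammar is stratified — E handles '*' (left-recursive), X handles '+', N atoms. Each operator has a fixed associativity and precedence level, so every string has one parse.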